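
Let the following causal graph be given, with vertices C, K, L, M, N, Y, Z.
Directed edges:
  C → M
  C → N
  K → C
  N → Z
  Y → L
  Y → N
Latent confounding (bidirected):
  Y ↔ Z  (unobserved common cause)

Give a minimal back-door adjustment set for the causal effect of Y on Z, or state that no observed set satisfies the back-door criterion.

Y→Z: no observed back-door set.

desc(Y)\{Y}={L,N,Z}; candidates ⊆ {C,K,M}.
Y↔Z: latent back-door arc(s) into Y.
size 0: {}; under {} Y still reaches {Z} ∋ Z.
size 1: {C}, {K}, {M}; under {C} Y still reaches {Z} ∋ Z.
size 2: {C,K}, {C,M}, {K,M}; under {C,K} Y still reaches {Z} ∋ Z.
Y↔Z cannot be blocked by any observed set — no back-door set.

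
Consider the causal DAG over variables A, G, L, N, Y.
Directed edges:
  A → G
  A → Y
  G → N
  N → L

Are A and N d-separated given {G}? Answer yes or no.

Bayes-Ball from A | {G} reaches {Y}.
N ∉ reach(A|{G}) ⇒ A ⊥ N | {G}.

Yes — A ⊥ N | {G}.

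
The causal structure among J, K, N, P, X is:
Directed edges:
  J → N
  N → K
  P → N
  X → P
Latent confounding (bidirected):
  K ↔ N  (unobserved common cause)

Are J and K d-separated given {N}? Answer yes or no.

Bayes-Ball from J | {N} reaches {K,P,X}.
K ∈ reach(J|{N}) ⇒ J ⊥̸ K | {N}.

No — J and K are d-connected given {N}.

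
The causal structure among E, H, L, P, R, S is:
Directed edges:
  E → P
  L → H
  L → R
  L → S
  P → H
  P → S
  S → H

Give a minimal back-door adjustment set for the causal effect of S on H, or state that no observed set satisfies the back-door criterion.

desc(S)\{S}={H}; candidates ⊆ {E,L,P,R}.
size 0: {}; under {} S still reaches {E,H,L,P,R} ∋ H.
size 1: {E}, {L}, {P} …(+1); under {E} S still reaches {H,L,P,R} ∋ H.
{L,P}: S⊥H given {L,P} in G with S→· removed — back-door holds.

S→H: minimal back-door set {L, P}.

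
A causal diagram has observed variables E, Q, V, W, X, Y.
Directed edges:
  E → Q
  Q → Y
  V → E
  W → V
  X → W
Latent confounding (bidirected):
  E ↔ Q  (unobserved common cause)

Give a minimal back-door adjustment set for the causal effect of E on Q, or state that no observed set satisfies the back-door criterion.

E→Q: no observed back-door set.

desc(E)\{E}={Q,Y}; candidates ⊆ {V,W,X}.
E↔Q: latent back-door arc(s) into E.
size 0: {}; under {} E still reaches {Q,V,W,X,Y} ∋ Q.
size 1: {V}, {W}, {X}; under {V} E still reaches {Q,Y} ∋ Q.
size 2: {V,W}, {V,X}, {W,X}; under {V,W} E still reaches {Q,Y} ∋ Q.
E↔Q cannot be blocked by any observed set — no back-door set.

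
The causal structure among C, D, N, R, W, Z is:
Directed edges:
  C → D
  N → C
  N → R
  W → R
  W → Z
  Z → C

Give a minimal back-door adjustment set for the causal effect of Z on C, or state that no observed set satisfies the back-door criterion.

desc(Z)\{Z}={C,D}; candidates ⊆ {N,R,W}.
∅: Z⊥C given ∅ in G with Z→· removed — back-door holds.

Z→C: minimal back-door set ∅.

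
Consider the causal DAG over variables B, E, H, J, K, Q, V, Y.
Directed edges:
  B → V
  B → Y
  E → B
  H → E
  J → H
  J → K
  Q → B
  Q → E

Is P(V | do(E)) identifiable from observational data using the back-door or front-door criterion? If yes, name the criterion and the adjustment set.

P(V|do(E)): backdoor, adjust for {Q}.

desc(E)\{E}={B,V,Y}; candidates ⊆ {H,J,K,Q}.
size 0: {}; under {} E still reaches {B,H,J,K,Q,V,Y} ∋ V.
{Q}: E⊥V given {Q} in G with E→· removed — back-door holds.
P(V|do(E)) = Σ_{Q} P(V|E,Q)·P(Q).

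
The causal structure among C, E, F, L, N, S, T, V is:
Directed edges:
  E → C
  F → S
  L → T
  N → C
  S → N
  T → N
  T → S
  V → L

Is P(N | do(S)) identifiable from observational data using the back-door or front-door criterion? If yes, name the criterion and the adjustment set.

desc(S)\{S}={C,N}; candidates ⊆ {E,F,L,T,V}.
size 0: {}; under {} S still reaches {C,F,L,N,T,V} ∋ N.
{T}: S⊥N given {T} in G with S→· removed — back-door holds.
P(N|do(S)) = Σ_{T} P(N|S,T)·P(T).

P(N|do(S)): backdoor, adjust for {T}.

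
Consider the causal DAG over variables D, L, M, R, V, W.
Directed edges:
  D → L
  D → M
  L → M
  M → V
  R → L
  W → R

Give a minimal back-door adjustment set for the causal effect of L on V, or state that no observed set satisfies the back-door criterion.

desc(L)\{L}={M,V}; candidates ⊆ {D,R,W}.
size 0: {}; under {} L still reaches {D,M,R,V,W} ∋ V.
{D}: L⊥V given {D} in G with L→· removed — back-door holds.

L→V: minimal back-door set {D}.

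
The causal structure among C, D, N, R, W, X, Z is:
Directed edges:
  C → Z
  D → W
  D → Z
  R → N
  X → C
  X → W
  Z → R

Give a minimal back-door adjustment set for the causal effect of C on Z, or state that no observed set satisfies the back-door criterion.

C→Z: minimal back-door set ∅.

desc(C)\{C}={N,R,Z}; candidates ⊆ {D,W,X}.
∅: C⊥Z given ∅ in G with C→· removed — back-door holds.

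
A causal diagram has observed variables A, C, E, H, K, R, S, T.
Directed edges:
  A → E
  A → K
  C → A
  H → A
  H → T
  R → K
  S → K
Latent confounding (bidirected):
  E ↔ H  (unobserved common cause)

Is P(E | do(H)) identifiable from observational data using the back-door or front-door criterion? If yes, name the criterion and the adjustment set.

P(E|do(H)): frontdoor, adjust for {A}.

desc(H)\{H}={A,E,K,T}; candidates ⊆ {C,R,S}.
H↔E: latent back-door arc(s) into H.
size 0: {}; under {} H still reaches {E} ∋ E.
size 1: {C}, {R}, {S}; under {C} H still reaches {E} ∋ E.
size 2: {C,R}, {C,S}, {R,S}; under {C,R} H still reaches {E} ∋ E.
H↔E cannot be blocked by any observed set — no back-door set.
{A}: (i) intercepts every directed H→E path; (ii) no back-door H→{A}; (iii) {H} blocks every back-door {A}→E. Front-door holds.
P(E|do(H)) = Σ_{A} P(A|H) Σ_{H'} P(E|A,H')P(H').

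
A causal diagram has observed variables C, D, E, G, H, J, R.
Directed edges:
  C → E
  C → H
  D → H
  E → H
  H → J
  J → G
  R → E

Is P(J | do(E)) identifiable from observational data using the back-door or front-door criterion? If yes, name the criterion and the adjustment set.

desc(E)\{E}={G,H,J}; candidates ⊆ {C,D,R}.
size 0: {}; under {} E still reaches {C,G,H,J,R} ∋ J.
{C}: E⊥J given {C} in G with E→· removed — back-door holds.
P(J|do(E)) = Σ_{C} P(J|E,C)·P(C).

P(J|do(E)): backdoor, adjust for {C}.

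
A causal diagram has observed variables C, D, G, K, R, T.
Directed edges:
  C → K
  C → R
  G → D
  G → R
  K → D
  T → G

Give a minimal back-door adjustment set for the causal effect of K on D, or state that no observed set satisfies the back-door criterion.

desc(K)\{K}={D}; candidates ⊆ {C,G,R,T}.
∅: K⊥D given ∅ in G with K→· removed — back-door holds.

K→D: minimal back-door set ∅.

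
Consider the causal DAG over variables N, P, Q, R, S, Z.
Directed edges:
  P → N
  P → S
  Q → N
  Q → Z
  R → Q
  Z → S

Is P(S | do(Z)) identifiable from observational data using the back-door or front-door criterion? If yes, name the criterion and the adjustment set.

desc(Z)\{Z}={S}; candidates ⊆ {N,P,Q,R}.
∅: Z⊥S given ∅ in G with Z→· removed — back-door holds.
P(S|do(Z)) = P(S|Z) — no adjustment needed.

P(S|do(Z)): backdoor, adjust for ∅.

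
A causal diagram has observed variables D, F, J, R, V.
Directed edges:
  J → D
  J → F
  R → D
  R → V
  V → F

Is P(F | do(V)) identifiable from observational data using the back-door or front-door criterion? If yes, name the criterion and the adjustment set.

desc(V)\{V}={F}; candidates ⊆ {D,J,R}.
∅: V⊥F given ∅ in G with V→· removed — back-door holds.
P(F|do(V)) = P(F|V) — no adjustment needed.

P(F|do(V)): backdoor, adjust for ∅.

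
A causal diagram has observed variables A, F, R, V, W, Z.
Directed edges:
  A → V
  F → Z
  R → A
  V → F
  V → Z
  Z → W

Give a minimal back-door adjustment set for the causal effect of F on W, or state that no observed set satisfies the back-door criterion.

F→W: minimal back-door set {V}.

desc(F)\{F}={W,Z}; candidates ⊆ {A,R,V}.
size 0: {}; under {} F still reaches {A,R,V,W,Z} ∋ W.
{V}: F⊥W given {V} in G with F→· removed — back-door holds.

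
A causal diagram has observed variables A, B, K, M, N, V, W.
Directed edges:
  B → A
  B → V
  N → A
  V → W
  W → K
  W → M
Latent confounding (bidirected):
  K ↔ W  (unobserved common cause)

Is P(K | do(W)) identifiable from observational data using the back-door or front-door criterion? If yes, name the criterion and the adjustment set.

desc(W)\{W}={K,M}; candidates ⊆ {A,B,N,V}.
W↔K: latent back-door arc(s) into W.
size 0: {}; under {} W still reaches {A,B,K,V} ∋ K.
size 1: {A}, {B}, {N} …(+1); under {A} W still reaches {B,K,N,V} ∋ K.
size 2: {A,B}, {A,N}, {A,V} …(+3); under {A,B} W still reaches {K,V} ∋ K.
W↔K cannot be blocked by any observed set — no back-door set.
No mediator lies on a directed W→…→K path.
Neither criterion identifies P(K|do(W)) in this graph.

P(K|do(W)): not identifiable (no BD/FD set).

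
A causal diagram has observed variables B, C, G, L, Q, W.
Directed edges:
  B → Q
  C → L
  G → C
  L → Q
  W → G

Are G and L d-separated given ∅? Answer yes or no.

Bayes-Ball from G | ∅ reaches {C,L,Q,W}.
L ∈ reach(G|∅) ⇒ G ⊥̸ L | ∅.

No — G and L are d-connected given ∅.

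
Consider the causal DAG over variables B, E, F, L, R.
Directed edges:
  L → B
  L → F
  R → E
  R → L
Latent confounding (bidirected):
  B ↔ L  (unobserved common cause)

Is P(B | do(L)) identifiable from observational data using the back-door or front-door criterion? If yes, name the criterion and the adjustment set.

desc(L)\{L}={B,F}; candidates ⊆ {E,R}.
L↔B: latent back-door arc(s) into L.
size 0: {}; under {} L still reaches {B,E,R} ∋ B.
size 1: {E}, {R}; under {E} L still reaches {B,R} ∋ B.
size 2: {E,R}; under {E,R} L still reaches {B} ∋ B.
L↔B cannot be blocked by any observed set — no back-door set.
No mediator lies on a directed L→…→B path.
Neither criterion identifies P(B|do(L)) in this graph.

P(B|do(L)): not identifiable (no BD/FD set).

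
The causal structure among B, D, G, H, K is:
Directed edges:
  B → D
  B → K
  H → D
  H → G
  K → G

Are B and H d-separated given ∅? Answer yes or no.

Bayes-Ball from B | ∅ reaches {D,G,K}.
H ∉ reach(B|∅) ⇒ B ⊥ H | ∅.

Yes — B ⊥ H | ∅.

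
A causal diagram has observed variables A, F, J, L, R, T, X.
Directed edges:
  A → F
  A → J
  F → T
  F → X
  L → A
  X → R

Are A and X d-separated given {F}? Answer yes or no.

Yes — A ⊥ X | {F}.

Bayes-Ball from A | {F} reaches {J,L}.
X ∉ reach(A|{F}) ⇒ A ⊥ X | {F}.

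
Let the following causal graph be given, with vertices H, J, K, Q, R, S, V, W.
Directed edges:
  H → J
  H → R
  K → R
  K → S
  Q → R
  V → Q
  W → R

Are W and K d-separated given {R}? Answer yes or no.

No — W and K are d-connected given {R}.

Bayes-Ball from W | {R} reaches {H,J,K,Q,S,V}.
K ∈ reach(W|{R}) ⇒ W ⊥̸ K | {R}.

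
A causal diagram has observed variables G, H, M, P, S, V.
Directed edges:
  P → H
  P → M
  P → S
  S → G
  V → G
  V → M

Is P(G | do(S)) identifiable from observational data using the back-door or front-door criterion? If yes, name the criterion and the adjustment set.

P(G|do(S)): backdoor, adjust for ∅.

desc(S)\{S}={G}; candidates ⊆ {H,M,P,V}.
∅: S⊥G given ∅ in G with S→· removed — back-door holds.
P(G|do(S)) = P(G|S) — no adjustment needed.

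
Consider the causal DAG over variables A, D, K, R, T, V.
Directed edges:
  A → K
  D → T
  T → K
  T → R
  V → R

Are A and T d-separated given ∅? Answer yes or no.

Bayes-Ball from A | ∅ reaches {K}.
T ∉ reach(A|∅) ⇒ A ⊥ T | ∅.

Yes — A ⊥ T | ∅.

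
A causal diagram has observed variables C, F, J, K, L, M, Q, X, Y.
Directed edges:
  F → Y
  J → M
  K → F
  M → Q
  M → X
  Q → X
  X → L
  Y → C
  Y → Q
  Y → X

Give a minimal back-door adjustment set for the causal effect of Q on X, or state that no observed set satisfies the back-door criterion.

desc(Q)\{Q}={L,X}; candidates ⊆ {C,F,J,K,M,Y}.
size 0: {}; under {} Q still reaches {C,F,J,K,L,M,X,Y} ∋ X.
size 1: {C}, {F}, {J} …(+3); under {C} Q still reaches {F,J,K,L,M,X,Y} ∋ X.
{M,Y}: Q⊥X given {M,Y} in G with Q→· removed — back-door holds.

Q→X: minimal back-door set {M, Y}.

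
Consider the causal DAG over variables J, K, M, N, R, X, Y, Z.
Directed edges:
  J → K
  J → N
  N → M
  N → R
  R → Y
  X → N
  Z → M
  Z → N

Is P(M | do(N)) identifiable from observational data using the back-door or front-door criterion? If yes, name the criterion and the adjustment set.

P(M|do(N)): backdoor, adjust for {Z}.

desc(N)\{N}={M,R,Y}; candidates ⊆ {J,K,X,Z}.
size 0: {}; under {} N still reaches {J,K,M,X,Z} ∋ M.
{Z}: N⊥M given {Z} in G with N→· removed — back-door holds.
P(M|do(N)) = Σ_{Z} P(M|N,Z)·P(Z).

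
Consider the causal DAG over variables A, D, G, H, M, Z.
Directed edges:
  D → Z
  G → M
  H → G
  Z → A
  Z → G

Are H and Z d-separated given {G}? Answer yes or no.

Bayes-Ball from H | {G} reaches {A,D,Z}.
Z ∈ reach(H|{G}) ⇒ H ⊥̸ Z | {G}.

No — H and Z are d-connected given {G}.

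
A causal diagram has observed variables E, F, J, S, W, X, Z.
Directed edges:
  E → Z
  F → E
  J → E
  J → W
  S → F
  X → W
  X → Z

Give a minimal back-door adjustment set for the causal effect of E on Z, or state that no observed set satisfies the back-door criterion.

desc(E)\{E}={Z}; candidates ⊆ {F,J,S,W,X}.
∅: E⊥Z given ∅ in G with E→· removed — back-door holds.

E→Z: minimal back-door set ∅.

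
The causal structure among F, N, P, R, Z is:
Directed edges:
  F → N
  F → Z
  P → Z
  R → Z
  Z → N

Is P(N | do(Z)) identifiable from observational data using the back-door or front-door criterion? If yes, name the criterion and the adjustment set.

desc(Z)\{Z}={N}; candidates ⊆ {F,P,R}.
size 0: {}; under {} Z still reaches {F,N,P,R} ∋ N.
{F}: Z⊥N given {F} in G with Z→· removed — back-door holds.
P(N|do(Z)) = Σ_{F} P(N|Z,F)·P(F).

P(N|do(Z)): backdoor, adjust for {F}.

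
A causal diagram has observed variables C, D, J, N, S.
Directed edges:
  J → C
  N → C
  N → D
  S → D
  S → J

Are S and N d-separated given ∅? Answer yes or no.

Yes — S ⊥ N | ∅.

Bayes-Ball from S | ∅ reaches {C,D,J}.
N ∉ reach(S|∅) ⇒ S ⊥ N | ∅.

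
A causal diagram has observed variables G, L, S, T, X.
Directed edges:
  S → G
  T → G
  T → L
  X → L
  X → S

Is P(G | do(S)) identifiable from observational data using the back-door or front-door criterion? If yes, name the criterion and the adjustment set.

desc(S)\{S}={G}; candidates ⊆ {L,T,X}.
∅: S⊥G given ∅ in G with S→· removed — back-door holds.
P(G|do(S)) = P(G|S) — no adjustment needed.

P(G|do(S)): backdoor, adjust for ∅.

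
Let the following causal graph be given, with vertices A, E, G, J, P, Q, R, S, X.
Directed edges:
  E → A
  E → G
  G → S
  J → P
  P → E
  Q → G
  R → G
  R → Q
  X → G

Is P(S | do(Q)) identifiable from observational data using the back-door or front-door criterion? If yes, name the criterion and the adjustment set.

desc(Q)\{Q}={G,S}; candidates ⊆ {A,E,J,P,R,X}.
size 0: {}; under {} Q still reaches {G,R,S} ∋ S.
{R}: Q⊥S given {R} in G with Q→· removed — back-door holds.
P(S|do(Q)) = Σ_{R} P(S|Q,R)·P(R).

P(S|do(Q)): backdoor, adjust for {R}.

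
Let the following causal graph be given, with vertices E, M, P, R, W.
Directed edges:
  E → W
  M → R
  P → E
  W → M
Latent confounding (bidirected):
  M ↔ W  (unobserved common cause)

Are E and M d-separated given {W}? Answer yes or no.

No — E and M are d-connected given {W}.

Bayes-Ball from E | {W} reaches {M,P,R}.
M ∈ reach(E|{W}) ⇒ E ⊥̸ M | {W}.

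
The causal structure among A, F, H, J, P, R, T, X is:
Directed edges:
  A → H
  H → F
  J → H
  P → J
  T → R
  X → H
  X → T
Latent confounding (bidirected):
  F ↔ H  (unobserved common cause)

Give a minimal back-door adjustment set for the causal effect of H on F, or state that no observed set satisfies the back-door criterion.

H→F: no observed back-door set.

desc(H)\{H}={F}; candidates ⊆ {A,J,P,R,T,X}.
H↔F: latent back-door arc(s) into H.
size 0: {}; under {} H still reaches {A,F,J,P,R,T,X} ∋ F.
size 1: {A}, {J}, {P} …(+3); under {A} H still reaches {F,J,P,R,T,X} ∋ F.
size 2: {A,J}, {A,P}, {A,R} …(+12); under {A,J} H still reaches {F,R,T,X} ∋ F.
H↔F cannot be blocked by any observed set — no back-door set.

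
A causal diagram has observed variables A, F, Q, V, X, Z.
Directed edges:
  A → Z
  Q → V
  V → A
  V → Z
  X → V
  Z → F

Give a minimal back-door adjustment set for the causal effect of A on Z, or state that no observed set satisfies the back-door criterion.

desc(A)\{A}={F,Z}; candidates ⊆ {Q,V,X}.
size 0: {}; under {} A still reaches {F,Q,V,X,Z} ∋ Z.
{V}: A⊥Z given {V} in G with A→· removed — back-door holds.

A→Z: minimal back-door set {V}.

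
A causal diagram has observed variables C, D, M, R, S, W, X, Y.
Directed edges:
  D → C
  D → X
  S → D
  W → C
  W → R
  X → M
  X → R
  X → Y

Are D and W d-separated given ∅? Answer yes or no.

Yes — D ⊥ W | ∅.

Bayes-Ball from D | ∅ reaches {C,M,R,S,X,Y}.
W ∉ reach(D|∅) ⇒ D ⊥ W | ∅.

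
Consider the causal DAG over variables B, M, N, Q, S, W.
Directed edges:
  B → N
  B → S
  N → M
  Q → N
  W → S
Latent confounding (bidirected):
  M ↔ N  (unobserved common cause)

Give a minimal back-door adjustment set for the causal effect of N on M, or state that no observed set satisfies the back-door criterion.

N→M: no observed back-door set.

desc(N)\{N}={M}; candidates ⊆ {B,Q,S,W}.
N↔M: latent back-door arc(s) into N.
size 0: {}; under {} N still reaches {B,M,Q,S} ∋ M.
size 1: {B}, {Q}, {S} …(+1); under {B} N still reaches {M,Q} ∋ M.
size 2: {B,Q}, {B,S}, {B,W} …(+3); under {B,Q} N still reaches {M} ∋ M.
N↔M cannot be blocked by any observed set — no back-door set.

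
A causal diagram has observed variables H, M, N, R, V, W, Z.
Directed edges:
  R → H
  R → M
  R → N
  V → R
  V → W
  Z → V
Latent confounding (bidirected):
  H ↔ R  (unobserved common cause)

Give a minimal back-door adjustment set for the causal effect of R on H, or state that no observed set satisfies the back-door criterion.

desc(R)\{R}={H,M,N}; candidates ⊆ {V,W,Z}.
R↔H: latent back-door arc(s) into R.
size 0: {}; under {} R still reaches {H,V,W,Z} ∋ H.
size 1: {V}, {W}, {Z}; under {V} R still reaches {H} ∋ H.
size 2: {V,W}, {V,Z}, {W,Z}; under {V,W} R still reaches {H} ∋ H.
R↔H cannot be blocked by any observed set — no back-door set.

R→H: no observed back-door set.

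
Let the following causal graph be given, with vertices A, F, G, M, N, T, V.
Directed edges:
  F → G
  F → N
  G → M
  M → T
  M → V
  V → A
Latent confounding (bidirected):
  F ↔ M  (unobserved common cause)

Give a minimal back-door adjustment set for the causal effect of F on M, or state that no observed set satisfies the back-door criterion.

desc(F)\{F}={A,G,M,N,T,V}; candidates ⊆ {—}.
F↔M: latent back-door arc(s) into F.
size 0: {}; under {} F still reaches {A,M,T,V} ∋ M.
F↔M cannot be blocked by any observed set — no back-door set.

F→M: no observed back-door set.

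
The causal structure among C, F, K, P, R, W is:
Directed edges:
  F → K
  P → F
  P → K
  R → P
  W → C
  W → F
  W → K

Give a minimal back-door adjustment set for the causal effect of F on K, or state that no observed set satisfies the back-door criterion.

desc(F)\{F}={K}; candidates ⊆ {C,P,R,W}.
size 0: {}; under {} F still reaches {C,K,P,R,W} ∋ K.
size 1: {C}, {P}, {R} …(+1); under {C} F still reaches {K,P,R,W} ∋ K.
{P,W}: F⊥K given {P,W} in G with F→· removed — back-door holds.

F→K: minimal back-door set {P, W}.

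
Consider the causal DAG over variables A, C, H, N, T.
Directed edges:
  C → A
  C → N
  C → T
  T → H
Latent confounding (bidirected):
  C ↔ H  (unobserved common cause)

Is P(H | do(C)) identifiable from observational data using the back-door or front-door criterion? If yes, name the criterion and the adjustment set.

desc(C)\{C}={A,H,N,T}; candidates ⊆ {—}.
C↔H: latent back-door arc(s) into C.
size 0: {}; under {} C still reaches {H} ∋ H.
C↔H cannot be blocked by any observed set — no back-door set.
{T}: (i) intercepts every directed C→H path; (ii) no back-door C→{T}; (iii) {C} blocks every back-door {T}→H. Front-door holds.
P(H|do(C)) = Σ_{T} P(T|C) Σ_{C'} P(H|T,C')P(C').

P(H|do(C)): frontdoor, adjust for {T}.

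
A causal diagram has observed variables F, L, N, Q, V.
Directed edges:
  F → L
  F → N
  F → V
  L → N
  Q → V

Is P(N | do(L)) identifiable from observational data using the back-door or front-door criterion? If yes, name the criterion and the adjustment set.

desc(L)\{L}={N}; candidates ⊆ {F,Q,V}.
size 0: {}; under {} L still reaches {F,N,V} ∋ N.
{F}: L⊥N given {F} in G with L→· removed — back-door holds.
P(N|do(L)) = Σ_{F} P(N|L,F)·P(F).

P(N|do(L)): backdoor, adjust for {F}.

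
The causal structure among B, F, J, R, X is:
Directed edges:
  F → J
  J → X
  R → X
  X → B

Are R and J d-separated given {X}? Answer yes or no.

No — R and J are d-connected given {X}.

Bayes-Ball from R | {X} reaches {F,J}.
J ∈ reach(R|{X}) ⇒ R ⊥̸ J | {X}.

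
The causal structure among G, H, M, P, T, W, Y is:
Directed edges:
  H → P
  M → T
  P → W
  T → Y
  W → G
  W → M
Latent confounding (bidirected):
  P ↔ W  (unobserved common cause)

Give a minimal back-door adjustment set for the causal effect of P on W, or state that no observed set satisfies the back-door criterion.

desc(P)\{P}={G,M,T,W,Y}; candidates ⊆ {H}.
P↔W: latent back-door arc(s) into P.
size 0: {}; under {} P still reaches {G,H,M,T,W,Y} ∋ W.
size 1: {H}; under {H} P still reaches {G,M,T,W,Y} ∋ W.
P↔W cannot be blocked by any observed set — no back-door set.

P→W: no observed back-door set.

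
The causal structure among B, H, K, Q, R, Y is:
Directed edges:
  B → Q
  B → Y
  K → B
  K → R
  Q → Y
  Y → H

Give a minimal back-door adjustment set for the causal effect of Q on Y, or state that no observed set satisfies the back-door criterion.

Q→Y: minimal back-door set {B}.

desc(Q)\{Q}={H,Y}; candidates ⊆ {B,K,R}.
size 0: {}; under {} Q still reaches {B,H,K,R,Y} ∋ Y.
{B}: Q⊥Y given {B} in G with Q→· removed — back-door holds.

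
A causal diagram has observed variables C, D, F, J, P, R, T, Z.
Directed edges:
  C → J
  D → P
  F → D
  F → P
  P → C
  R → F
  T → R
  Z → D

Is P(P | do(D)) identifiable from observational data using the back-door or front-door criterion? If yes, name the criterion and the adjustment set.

desc(D)\{D}={C,J,P}; candidates ⊆ {F,R,T,Z}.
size 0: {}; under {} D still reaches {C,F,J,P,R,T,Z} ∋ P.
{F}: D⊥P given {F} in G with D→· removed — back-door holds.
P(P|do(D)) = Σ_{F} P(P|D,F)·P(F).

P(P|do(D)): backdoor, adjust for {F}.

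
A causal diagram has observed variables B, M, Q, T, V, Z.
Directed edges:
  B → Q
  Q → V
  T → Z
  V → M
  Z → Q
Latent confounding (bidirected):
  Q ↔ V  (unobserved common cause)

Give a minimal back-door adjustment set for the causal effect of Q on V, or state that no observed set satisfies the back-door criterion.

Q→V: no observed back-door set.

desc(Q)\{Q}={M,V}; candidates ⊆ {B,T,Z}.
Q↔V: latent back-door arc(s) into Q.
size 0: {}; under {} Q still reaches {B,M,T,V,Z} ∋ V.
size 1: {B}, {T}, {Z}; under {B} Q still reaches {M,T,V,Z} ∋ V.
size 2: {B,T}, {B,Z}, {T,Z}; under {B,T} Q still reaches {M,V,Z} ∋ V.
Q↔V cannot be blocked by any observed set — no back-door set.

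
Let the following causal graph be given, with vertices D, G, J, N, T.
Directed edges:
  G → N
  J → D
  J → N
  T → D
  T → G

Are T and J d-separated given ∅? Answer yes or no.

Yes — T ⊥ J | ∅.

Bayes-Ball from T | ∅ reaches {D,G,N}.
J ∉ reach(T|∅) ⇒ T ⊥ J | ∅.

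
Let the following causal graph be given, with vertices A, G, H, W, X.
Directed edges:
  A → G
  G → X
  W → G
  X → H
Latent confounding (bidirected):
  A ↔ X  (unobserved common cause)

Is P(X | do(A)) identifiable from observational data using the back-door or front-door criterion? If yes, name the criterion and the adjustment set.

P(X|do(A)): frontdoor, adjust for {G}.

desc(A)\{A}={G,H,X}; candidates ⊆ {W}.
A↔X: latent back-door arc(s) into A.
size 0: {}; under {} A still reaches {H,X} ∋ X.
size 1: {W}; under {W} A still reaches {H,X} ∋ X.
A↔X cannot be blocked by any observed set — no back-door set.
{G}: (i) intercepts every directed A→X path; (ii) no back-door A→{G}; (iii) {A} blocks every back-door {G}→X. Front-door holds.
P(X|do(A)) = Σ_{G} P(G|A) Σ_{A'} P(X|G,A')P(A').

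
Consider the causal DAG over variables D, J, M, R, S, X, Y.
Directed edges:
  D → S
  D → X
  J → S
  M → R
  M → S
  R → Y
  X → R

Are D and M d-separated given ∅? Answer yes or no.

Yes — D ⊥ M | ∅.

Bayes-Ball from D | ∅ reaches {R,S,X,Y}.
M ∉ reach(D|∅) ⇒ D ⊥ M | ∅.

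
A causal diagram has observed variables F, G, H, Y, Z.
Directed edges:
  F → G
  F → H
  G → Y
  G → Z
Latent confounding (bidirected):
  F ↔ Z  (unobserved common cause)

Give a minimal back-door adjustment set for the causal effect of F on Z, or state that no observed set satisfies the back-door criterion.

F→Z: no observed back-door set.

desc(F)\{F}={G,H,Y,Z}; candidates ⊆ {—}.
F↔Z: latent back-door arc(s) into F.
size 0: {}; under {} F still reaches {Z} ∋ Z.
F↔Z cannot be blocked by any observed set — no back-door set.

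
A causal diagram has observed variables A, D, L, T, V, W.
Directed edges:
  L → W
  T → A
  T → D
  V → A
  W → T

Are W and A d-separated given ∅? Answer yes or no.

No — W and A are d-connected given ∅.

Bayes-Ball from W | ∅ reaches {A,D,L,T}.
A ∈ reach(W|∅) ⇒ W ⊥̸ A | ∅.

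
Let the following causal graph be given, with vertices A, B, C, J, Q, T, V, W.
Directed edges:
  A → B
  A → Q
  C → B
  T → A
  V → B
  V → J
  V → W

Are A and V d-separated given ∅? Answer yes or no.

Bayes-Ball from A | ∅ reaches {B,Q,T}.
V ∉ reach(A|∅) ⇒ A ⊥ V | ∅.

Yes — A ⊥ V | ∅.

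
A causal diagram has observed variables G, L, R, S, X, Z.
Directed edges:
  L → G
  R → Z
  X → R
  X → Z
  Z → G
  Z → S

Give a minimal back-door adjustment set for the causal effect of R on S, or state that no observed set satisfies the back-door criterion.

desc(R)\{R}={G,S,Z}; candidates ⊆ {L,X}.
size 0: {}; under {} R still reaches {G,S,X,Z} ∋ S.
{X}: R⊥S given {X} in G with R→· removed — back-door holds.

R→S: minimal back-door set {X}.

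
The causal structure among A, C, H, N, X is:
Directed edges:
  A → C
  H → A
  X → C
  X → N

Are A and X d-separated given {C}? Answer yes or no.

No — A and X are d-connected given {C}.

Bayes-Ball from A | {C} reaches {H,N,X}.
X ∈ reach(A|{C}) ⇒ A ⊥̸ X | {C}.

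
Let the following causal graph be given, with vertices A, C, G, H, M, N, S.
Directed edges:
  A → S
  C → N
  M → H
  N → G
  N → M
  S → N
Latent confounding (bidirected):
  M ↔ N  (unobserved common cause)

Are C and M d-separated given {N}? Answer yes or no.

No — C and M are d-connected given {N}.

Bayes-Ball from C | {N} reaches {A,H,M,S}.
M ∈ reach(C|{N}) ⇒ C ⊥̸ M | {N}.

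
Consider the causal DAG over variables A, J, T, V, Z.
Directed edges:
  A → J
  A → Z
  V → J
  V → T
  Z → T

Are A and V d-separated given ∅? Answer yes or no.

Yes — A ⊥ V | ∅.

Bayes-Ball from A | ∅ reaches {J,T,Z}.
V ∉ reach(A|∅) ⇒ A ⊥ V | ∅.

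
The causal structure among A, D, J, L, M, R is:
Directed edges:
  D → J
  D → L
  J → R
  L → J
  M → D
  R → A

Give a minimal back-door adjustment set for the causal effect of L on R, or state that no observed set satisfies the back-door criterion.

desc(L)\{L}={A,J,R}; candidates ⊆ {D,M}.
size 0: {}; under {} L still reaches {A,D,J,M,R} ∋ R.
{D}: L⊥R given {D} in G with L→· removed — back-door holds.

L→R: minimal back-door set {D}.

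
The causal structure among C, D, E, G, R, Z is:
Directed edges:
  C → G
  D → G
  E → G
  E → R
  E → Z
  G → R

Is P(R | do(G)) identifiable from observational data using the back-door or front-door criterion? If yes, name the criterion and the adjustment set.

desc(G)\{G}={R}; candidates ⊆ {C,D,E,Z}.
size 0: {}; under {} G still reaches {C,D,E,R,Z} ∋ R.
{E}: G⊥R given {E} in G with G→· removed — back-door holds.
P(R|do(G)) = Σ_{E} P(R|G,E)·P(E).

P(R|do(G)): backdoor, adjust for {E}.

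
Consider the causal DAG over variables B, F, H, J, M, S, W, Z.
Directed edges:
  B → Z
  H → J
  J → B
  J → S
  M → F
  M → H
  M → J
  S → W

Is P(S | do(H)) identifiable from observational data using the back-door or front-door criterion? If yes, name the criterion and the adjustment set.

desc(H)\{H}={B,J,S,W,Z}; candidates ⊆ {F,M}.
size 0: {}; under {} H still reaches {B,F,J,M,S,W,Z} ∋ S.
{M}: H⊥S given {M} in G with H→· removed — back-door holds.
P(S|do(H)) = Σ_{M} P(S|H,M)·P(M).

P(S|do(H)): backdoor, adjust for {M}.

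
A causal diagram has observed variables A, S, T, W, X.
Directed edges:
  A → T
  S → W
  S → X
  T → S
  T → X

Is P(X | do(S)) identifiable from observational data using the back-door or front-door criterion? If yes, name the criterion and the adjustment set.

desc(S)\{S}={W,X}; candidates ⊆ {A,T}.
size 0: {}; under {} S still reaches {A,T,X} ∋ X.
{T}: S⊥X given {T} in G with S→· removed — back-door holds.
P(X|do(S)) = Σ_{T} P(X|S,T)·P(T).

P(X|do(S)): backdoor, adjust for {T}.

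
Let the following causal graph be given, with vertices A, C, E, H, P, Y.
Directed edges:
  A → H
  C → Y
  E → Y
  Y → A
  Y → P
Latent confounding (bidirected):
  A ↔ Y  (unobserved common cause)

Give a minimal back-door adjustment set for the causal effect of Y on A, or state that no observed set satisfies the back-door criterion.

desc(Y)\{Y}={A,H,P}; candidates ⊆ {C,E}.
Y↔A: latent back-door arc(s) into Y.
size 0: {}; under {} Y still reaches {A,C,E,H} ∋ A.
size 1: {C}, {E}; under {C} Y still reaches {A,E,H} ∋ A.
size 2: {C,E}; under {C,E} Y still reaches {A,H} ∋ A.
Y↔A cannot be blocked by any observed set — no back-door set.

Y→A: no observed back-door set.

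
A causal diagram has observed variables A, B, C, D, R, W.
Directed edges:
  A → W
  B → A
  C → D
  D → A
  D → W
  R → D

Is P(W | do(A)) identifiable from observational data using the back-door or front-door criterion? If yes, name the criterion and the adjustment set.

P(W|do(A)): backdoor, adjust for {D}.

desc(A)\{A}={W}; candidates ⊆ {B,C,D,R}.
size 0: {}; under {} A still reaches {B,C,D,R,W} ∋ W.
{D}: A⊥W given {D} in G with A→· removed — back-door holds.
P(W|do(A)) = Σ_{D} P(W|A,D)·P(D).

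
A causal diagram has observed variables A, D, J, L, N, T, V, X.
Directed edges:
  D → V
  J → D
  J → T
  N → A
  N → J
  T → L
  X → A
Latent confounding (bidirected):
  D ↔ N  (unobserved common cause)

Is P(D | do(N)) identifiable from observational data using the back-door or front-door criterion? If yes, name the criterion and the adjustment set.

P(D|do(N)): frontdoor, adjust for {J}.

desc(N)\{N}={A,D,J,L,T,V}; candidates ⊆ {X}.
N↔D: latent back-door arc(s) into N.
size 0: {}; under {} N still reaches {D,V} ∋ D.
size 1: {X}; under {X} N still reaches {D,V} ∋ D.
N↔D cannot be blocked by any observed set — no back-door set.
{J}: (i) intercepts every directed N→D path; (ii) no back-door N→{J}; (iii) {N} blocks every back-door {J}→D. Front-door holds.
P(D|do(N)) = Σ_{J} P(J|N) Σ_{N'} P(D|J,N')P(N').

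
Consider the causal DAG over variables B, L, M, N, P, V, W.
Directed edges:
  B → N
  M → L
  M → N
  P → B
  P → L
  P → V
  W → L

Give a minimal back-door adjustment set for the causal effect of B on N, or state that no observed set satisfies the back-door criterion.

desc(B)\{B}={N}; candidates ⊆ {L,M,P,V,W}.
∅: B⊥N given ∅ in G with B→· removed — back-door holds.

B→N: minimal back-door set ∅.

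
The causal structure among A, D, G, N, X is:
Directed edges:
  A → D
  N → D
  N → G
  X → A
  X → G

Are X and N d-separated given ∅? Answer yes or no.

Yes — X ⊥ N | ∅.

Bayes-Ball from X | ∅ reaches {A,D,G}.
N ∉ reach(X|∅) ⇒ X ⊥ N | ∅.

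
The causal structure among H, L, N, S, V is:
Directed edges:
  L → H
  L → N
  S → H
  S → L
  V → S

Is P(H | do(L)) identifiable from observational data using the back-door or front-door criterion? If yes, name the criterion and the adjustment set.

desc(L)\{L}={H,N}; candidates ⊆ {S,V}.
size 0: {}; under {} L still reaches {H,S,V} ∋ H.
{S}: L⊥H given {S} in G with L→· removed — back-door holds.
P(H|do(L)) = Σ_{S} P(H|L,S)·P(S).

P(H|do(L)): backdoor, adjust for {S}.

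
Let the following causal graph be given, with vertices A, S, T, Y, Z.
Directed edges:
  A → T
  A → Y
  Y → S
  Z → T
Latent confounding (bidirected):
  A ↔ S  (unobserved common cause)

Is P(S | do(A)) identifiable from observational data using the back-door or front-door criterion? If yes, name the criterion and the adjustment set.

P(S|do(A)): frontdoor, adjust for {Y}.

desc(A)\{A}={S,T,Y}; candidates ⊆ {Z}.
A↔S: latent back-door arc(s) into A.
size 0: {}; under {} A still reaches {S} ∋ S.
size 1: {Z}; under {Z} A still reaches {S} ∋ S.
A↔S cannot be blocked by any observed set — no back-door set.
{Y}: (i) intercepts every directed A→S path; (ii) no back-door A→{Y}; (iii) {A} blocks every back-door {Y}→S. Front-door holds.
P(S|do(A)) = Σ_{Y} P(Y|A) Σ_{A'} P(S|Y,A')P(A').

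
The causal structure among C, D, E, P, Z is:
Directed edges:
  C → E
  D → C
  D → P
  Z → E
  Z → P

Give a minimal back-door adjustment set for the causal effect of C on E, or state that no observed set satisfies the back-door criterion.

desc(C)\{C}={E}; candidates ⊆ {D,P,Z}.
∅: C⊥E given ∅ in G with C→· removed — back-door holds.

C→E: minimal back-door set ∅.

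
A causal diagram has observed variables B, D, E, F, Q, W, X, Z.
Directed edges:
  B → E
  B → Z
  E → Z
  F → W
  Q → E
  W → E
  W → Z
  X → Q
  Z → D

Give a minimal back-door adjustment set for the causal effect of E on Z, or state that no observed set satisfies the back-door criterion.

E→Z: minimal back-door set {B, W}.

desc(E)\{E}={D,Z}; candidates ⊆ {B,F,Q,W,X}.
size 0: {}; under {} E still reaches {B,D,F,Q,W,X,Z} ∋ Z.
size 1: {B}, {F}, {Q} …(+2); under {B} E still reaches {D,F,Q,W,X,Z} ∋ Z.
{B,W}: E⊥Z given {B,W} in G with E→· removed — back-door holds.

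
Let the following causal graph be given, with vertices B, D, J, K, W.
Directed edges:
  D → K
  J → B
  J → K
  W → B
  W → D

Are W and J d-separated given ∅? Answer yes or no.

Yes — W ⊥ J | ∅.

Bayes-Ball from W | ∅ reaches {B,D,K}.
J ∉ reach(W|∅) ⇒ W ⊥ J | ∅.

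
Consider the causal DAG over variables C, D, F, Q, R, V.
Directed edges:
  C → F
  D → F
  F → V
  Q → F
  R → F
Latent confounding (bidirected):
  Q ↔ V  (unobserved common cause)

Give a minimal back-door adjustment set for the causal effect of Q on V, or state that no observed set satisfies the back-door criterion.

Q→V: no observed back-door set.

desc(Q)\{Q}={F,V}; candidates ⊆ {C,D,R}.
Q↔V: latent back-door arc(s) into Q.
size 0: {}; under {} Q still reaches {V} ∋ V.
size 1: {C}, {D}, {R}; under {C} Q still reaches {V} ∋ V.
size 2: {C,D}, {C,R}, {D,R}; under {C,D} Q still reaches {V} ∋ V.
Q↔V cannot be blocked by any observed set — no back-door set.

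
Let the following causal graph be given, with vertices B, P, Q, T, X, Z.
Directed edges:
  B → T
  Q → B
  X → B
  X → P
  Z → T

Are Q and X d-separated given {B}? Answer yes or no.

Bayes-Ball from Q | {B} reaches {P,X}.
X ∈ reach(Q|{B}) ⇒ Q ⊥̸ X | {B}.

No — Q and X are d-connected given {B}.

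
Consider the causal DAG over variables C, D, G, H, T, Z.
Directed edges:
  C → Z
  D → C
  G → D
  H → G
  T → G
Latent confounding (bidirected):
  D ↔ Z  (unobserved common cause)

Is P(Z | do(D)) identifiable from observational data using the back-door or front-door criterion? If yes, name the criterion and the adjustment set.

P(Z|do(D)): frontdoor, adjust for {C}.

desc(D)\{D}={C,Z}; candidates ⊆ {G,H,T}.
D↔Z: latent back-door arc(s) into D.
size 0: {}; under {} D still reaches {G,H,T,Z} ∋ Z.
size 1: {G}, {H}, {T}; under {G} D still reaches {Z} ∋ Z.
size 2: {G,H}, {G,T}, {H,T}; under {G,H} D still reaches {Z} ∋ Z.
D↔Z cannot be blocked by any observed set — no back-door set.
{C}: (i) intercepts every directed D→Z path; (ii) no back-door D→{C}; (iii) {D} blocks every back-door {C}→Z. Front-door holds.
P(Z|do(D)) = Σ_{C} P(C|D) Σ_{D'} P(Z|C,D')P(D').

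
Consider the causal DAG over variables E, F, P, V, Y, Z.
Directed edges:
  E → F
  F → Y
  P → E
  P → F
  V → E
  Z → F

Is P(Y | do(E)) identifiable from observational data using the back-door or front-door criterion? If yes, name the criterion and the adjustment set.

desc(E)\{E}={F,Y}; candidates ⊆ {P,V,Z}.
size 0: {}; under {} E still reaches {F,P,V,Y} ∋ Y.
{P}: E⊥Y given {P} in G with E→· removed — back-door holds.
P(Y|do(E)) = Σ_{P} P(Y|E,P)·P(P).

P(Y|do(E)): backdoor, adjust for {P}.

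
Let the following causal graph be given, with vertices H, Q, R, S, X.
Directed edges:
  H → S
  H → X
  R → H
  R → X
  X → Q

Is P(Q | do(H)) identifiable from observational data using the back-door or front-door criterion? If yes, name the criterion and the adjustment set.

desc(H)\{H}={Q,S,X}; candidates ⊆ {R}.
size 0: {}; under {} H still reaches {Q,R,X} ∋ Q.
{R}: H⊥Q given {R} in G with H→· removed — back-door holds.
P(Q|do(H)) = Σ_{R} P(Q|H,R)·P(R).

P(Q|do(H)): backdoor, adjust for {R}.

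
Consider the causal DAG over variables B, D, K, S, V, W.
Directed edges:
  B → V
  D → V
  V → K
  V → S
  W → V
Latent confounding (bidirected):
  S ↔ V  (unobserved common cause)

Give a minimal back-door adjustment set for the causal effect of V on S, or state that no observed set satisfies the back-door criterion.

desc(V)\{V}={K,S}; candidates ⊆ {B,D,W}.
V↔S: latent back-door arc(s) into V.
size 0: {}; under {} V still reaches {B,D,S,W} ∋ S.
size 1: {B}, {D}, {W}; under {B} V still reaches {D,S,W} ∋ S.
size 2: {B,D}, {B,W}, {D,W}; under {B,D} V still reaches {S,W} ∋ S.
V↔S cannot be blocked by any observed set — no back-door set.

V→S: no observed back-door set.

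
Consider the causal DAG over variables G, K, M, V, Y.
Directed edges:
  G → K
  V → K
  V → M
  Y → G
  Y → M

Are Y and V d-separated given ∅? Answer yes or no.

Bayes-Ball from Y | ∅ reaches {G,K,M}.
V ∉ reach(Y|∅) ⇒ Y ⊥ V | ∅.

Yes — Y ⊥ V | ∅.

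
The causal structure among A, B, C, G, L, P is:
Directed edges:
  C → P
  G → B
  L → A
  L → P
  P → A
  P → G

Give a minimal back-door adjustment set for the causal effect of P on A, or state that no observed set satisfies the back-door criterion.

P→A: minimal back-door set {L}.

desc(P)\{P}={A,B,G}; candidates ⊆ {C,L}.
size 0: {}; under {} P still reaches {A,C,L} ∋ A.
{L}: P⊥A given {L} in G with P→· removed — back-door holds.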